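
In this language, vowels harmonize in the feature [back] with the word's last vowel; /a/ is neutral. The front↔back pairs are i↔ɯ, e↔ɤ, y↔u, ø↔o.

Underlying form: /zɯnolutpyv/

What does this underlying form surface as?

/ɯ/ harmonizes with /y/ ([-back]) → [i]
/o/ harmonizes with /y/ ([-back]) → [ø]
/u/ harmonizes with /y/ ([-back]) → [y]

[zinølytpyv]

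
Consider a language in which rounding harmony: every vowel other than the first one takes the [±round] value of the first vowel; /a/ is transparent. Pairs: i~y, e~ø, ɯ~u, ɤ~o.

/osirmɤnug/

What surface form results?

[osyrmonug]

/i/ harmonizes with /o/ ([+round]) → [y]
/ɤ/ harmonizes with /o/ ([+round]) → [o]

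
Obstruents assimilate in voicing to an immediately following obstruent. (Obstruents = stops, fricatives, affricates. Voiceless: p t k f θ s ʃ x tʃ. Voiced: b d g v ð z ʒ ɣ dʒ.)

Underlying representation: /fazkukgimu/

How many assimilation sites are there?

2

/z/ before /k/ (voiceless) → [s]
/k/ before /g/ (voiced) → [g]
2 segments change.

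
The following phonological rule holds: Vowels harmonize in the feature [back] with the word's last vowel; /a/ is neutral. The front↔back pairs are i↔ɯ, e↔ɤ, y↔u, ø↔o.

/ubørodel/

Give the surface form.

[ybørødel]

/u/ harmonizes with /e/ ([-back]) → [y]
/o/ harmonizes with /e/ ([-back]) → [ø]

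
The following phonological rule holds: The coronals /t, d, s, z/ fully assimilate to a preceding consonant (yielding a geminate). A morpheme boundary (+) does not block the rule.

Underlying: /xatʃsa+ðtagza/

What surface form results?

/s/ after /tʃ/ → [tʃ] (total assimilation)
/t/ after /ð/ → [ð] (total assimilation)
/z/ after /g/ → [g] (total assimilation)

[xatʃtʃa+ððagga]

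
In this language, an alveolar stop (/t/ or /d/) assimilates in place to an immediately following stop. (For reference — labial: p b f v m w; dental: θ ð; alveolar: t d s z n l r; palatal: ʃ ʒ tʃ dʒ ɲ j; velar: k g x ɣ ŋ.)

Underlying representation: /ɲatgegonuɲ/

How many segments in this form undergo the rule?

/t/ before /g/ (velar) → [k]
1 segment changes.

1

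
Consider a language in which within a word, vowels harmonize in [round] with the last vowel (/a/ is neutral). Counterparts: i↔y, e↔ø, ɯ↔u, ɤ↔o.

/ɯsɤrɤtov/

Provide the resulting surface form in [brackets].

[usorotov]

/ɯ/ harmonizes with /o/ ([+round]) → [u]
/ɤ/ harmonizes with /o/ ([+round]) → [o]
/ɤ/ harmonizes with /o/ ([+round]) → [o]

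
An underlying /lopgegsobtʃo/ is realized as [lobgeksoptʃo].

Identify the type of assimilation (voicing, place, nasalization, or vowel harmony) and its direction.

/p/→[b] /g/→[k] /b/→[p].
Each target copies a feature from the following segment, so the direction is regressive.

voicing assimilation, regressive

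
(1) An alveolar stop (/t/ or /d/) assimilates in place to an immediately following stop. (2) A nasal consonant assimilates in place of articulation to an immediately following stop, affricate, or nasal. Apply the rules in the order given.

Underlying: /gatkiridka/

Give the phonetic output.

Rule 1: /t/ before /k/ (velar) → [k]
Rule 1: /d/ before /k/ (velar) → [g]
After rule 1: gakkirigka
Rule 2: no segment meets the rule's conditions; no change.

[gakkirigka]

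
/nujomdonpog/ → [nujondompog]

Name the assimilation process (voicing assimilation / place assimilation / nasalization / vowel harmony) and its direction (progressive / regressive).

place assimilation, regressive

/m/→[n] /n/→[m].
Each target copies a feature from the following segment, so the direction is regressive.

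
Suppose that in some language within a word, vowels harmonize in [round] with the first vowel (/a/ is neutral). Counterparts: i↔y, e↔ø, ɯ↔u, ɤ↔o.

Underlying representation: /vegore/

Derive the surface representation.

[vegɤre]

/o/ harmonizes with /e/ ([-round]) → [ɤ]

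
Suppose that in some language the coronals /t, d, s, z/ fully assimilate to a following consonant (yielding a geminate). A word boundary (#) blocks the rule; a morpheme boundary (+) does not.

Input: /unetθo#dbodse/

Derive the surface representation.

/t/ before /θ/ → [θ] (total assimilation)
/d/ before /b/ → [b] (total assimilation)
/d/ before /s/ → [s] (total assimilation)

[uneθθo#bbosse]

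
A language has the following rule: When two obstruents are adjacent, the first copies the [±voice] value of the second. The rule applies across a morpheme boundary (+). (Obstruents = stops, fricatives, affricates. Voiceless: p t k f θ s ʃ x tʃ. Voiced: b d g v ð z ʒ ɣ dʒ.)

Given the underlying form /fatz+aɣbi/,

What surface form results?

/t/ before /z/ (voiced) → [d]

[fadz+aɣbi]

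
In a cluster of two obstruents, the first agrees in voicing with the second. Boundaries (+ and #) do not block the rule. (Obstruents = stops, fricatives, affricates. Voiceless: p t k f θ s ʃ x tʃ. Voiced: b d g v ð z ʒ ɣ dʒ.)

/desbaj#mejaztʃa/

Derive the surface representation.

/s/ before /b/ (voiced) → [z]
/z/ before /tʃ/ (voiceless) → [s]

[dezbaj#mejastʃa]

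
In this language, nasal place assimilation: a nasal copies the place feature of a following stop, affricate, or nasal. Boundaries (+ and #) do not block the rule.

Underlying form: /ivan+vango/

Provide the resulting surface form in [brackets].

[ivan+vaŋgo]

/n/ before /g/ (velar) → [ŋ]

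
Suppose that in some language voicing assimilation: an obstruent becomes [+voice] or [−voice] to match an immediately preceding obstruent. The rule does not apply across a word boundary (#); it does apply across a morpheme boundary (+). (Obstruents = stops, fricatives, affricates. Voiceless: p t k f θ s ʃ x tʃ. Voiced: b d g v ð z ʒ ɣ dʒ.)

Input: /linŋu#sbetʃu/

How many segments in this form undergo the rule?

1

/b/ after /s/ (voiceless) → [p]
1 segment changes.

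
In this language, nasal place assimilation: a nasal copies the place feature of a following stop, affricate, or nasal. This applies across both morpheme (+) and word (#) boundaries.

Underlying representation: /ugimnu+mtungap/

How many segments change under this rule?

/m/ before /n/ (alveolar) → [n]
/m/ before /t/ (alveolar) → [n]
/n/ before /g/ (velar) → [ŋ]
3 segments change.

3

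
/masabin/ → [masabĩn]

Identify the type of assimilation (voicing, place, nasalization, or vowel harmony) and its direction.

nasalization, regressive

/i/→[ĩ].
Each target copies a feature from the following segment, so the direction is regressive.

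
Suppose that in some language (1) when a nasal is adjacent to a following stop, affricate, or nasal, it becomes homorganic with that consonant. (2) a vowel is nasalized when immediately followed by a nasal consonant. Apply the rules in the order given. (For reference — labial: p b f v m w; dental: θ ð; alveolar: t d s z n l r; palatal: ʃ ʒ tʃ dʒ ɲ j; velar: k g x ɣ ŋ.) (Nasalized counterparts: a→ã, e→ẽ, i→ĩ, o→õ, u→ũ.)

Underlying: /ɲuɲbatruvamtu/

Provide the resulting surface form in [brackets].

[ɲũmbatruvãntu]

Rule 1: /ɲ/ before /b/ (labial) → [m]
Rule 1: /m/ before /t/ (alveolar) → [n]
After rule 1: ɲumbatruvantu
Rule 2: /u/ before nasal /m/ → [ũ]
Rule 2: /a/ before nasal /n/ → [ã]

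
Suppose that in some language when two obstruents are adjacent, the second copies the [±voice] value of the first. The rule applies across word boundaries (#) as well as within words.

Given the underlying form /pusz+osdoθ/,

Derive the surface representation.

/z/ after /s/ (voiceless) → [s]
/d/ after /s/ (voiceless) → [t]

[puss+ostoθ]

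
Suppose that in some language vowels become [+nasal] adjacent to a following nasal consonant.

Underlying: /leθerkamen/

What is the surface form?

/a/ before nasal /m/ → [ã]
/e/ before nasal /n/ → [ẽ]

[leθerkãmẽn]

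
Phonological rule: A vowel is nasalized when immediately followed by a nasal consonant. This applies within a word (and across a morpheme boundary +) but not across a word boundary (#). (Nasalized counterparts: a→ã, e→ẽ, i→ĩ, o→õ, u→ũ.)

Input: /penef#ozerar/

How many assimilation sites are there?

1

/e/ before nasal /n/ → [ẽ]
1 segment changes.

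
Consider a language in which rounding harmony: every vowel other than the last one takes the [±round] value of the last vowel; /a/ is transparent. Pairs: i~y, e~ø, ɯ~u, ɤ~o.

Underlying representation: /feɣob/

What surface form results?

/e/ harmonizes with /o/ ([+round]) → [ø]

[føɣob]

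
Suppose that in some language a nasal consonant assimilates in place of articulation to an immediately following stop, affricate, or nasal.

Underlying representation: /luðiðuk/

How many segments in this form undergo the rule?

No segment meets the rule's conditions.

0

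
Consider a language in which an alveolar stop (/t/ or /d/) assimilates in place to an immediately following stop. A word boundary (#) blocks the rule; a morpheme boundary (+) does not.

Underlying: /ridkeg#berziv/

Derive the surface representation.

/d/ before /k/ (velar) → [g]

[rigkeg#berziv]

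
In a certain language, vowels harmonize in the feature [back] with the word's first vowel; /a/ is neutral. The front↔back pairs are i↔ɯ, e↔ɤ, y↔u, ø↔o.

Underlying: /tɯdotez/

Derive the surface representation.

[tɯdotɤz]

/e/ harmonizes with /ɯ/ ([+back]) → [ɤ]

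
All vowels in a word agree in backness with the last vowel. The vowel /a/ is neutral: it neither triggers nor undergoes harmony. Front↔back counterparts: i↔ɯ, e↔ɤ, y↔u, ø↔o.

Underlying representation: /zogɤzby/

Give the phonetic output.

[zøgezby]

/o/ harmonizes with /y/ ([-back]) → [ø]
/ɤ/ harmonizes with /y/ ([-back]) → [e]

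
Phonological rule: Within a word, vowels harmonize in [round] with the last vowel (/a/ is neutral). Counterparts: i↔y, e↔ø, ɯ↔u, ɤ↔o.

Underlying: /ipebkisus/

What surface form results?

/i/ harmonizes with /u/ ([+round]) → [y]
/e/ harmonizes with /u/ ([+round]) → [ø]
/i/ harmonizes with /u/ ([+round]) → [y]

[ypøbkysus]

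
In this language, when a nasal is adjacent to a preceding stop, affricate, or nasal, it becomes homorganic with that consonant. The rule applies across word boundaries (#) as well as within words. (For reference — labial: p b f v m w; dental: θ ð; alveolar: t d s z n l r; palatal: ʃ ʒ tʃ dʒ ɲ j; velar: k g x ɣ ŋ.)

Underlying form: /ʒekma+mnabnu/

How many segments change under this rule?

3

/m/ after /k/ (velar) → [ŋ]
/n/ after /m/ (labial) → [m]
/n/ after /b/ (labial) → [m]
3 segments change.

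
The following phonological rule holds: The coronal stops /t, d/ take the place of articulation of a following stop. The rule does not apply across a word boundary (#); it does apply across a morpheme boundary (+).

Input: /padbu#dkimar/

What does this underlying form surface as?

[pabbu#gkimar]

/d/ before /b/ (labial) → [b]
/d/ before /k/ (velar) → [g]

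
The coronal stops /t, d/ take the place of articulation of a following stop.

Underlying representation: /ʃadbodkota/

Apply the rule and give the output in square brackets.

[ʃabbogkota]

/d/ before /b/ (labial) → [b]
/d/ before /k/ (velar) → [g]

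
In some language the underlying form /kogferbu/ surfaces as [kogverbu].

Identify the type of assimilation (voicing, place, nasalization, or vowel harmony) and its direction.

voicing assimilation, progressive

/f/→[v].
Each target copies a feature from the preceding segment, so the direction is progressive.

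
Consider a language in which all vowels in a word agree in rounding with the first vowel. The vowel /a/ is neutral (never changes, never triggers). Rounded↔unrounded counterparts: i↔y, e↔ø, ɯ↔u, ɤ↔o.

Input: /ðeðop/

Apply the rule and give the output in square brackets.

[ðeðɤp]

/o/ harmonizes with /e/ ([-round]) → [ɤ]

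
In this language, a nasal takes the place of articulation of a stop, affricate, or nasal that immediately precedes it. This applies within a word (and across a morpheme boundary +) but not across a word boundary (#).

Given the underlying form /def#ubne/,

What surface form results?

[def#ubme]

/n/ after /b/ (labial) → [m]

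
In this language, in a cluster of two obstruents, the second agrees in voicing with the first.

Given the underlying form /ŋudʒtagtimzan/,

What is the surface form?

[ŋudʒdagdimzan]

/t/ after /dʒ/ (voiced) → [d]
/t/ after /g/ (voiced) → [d]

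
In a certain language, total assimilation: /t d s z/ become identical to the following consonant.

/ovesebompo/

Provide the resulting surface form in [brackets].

[ovesebompo]

no segment meets the rule's conditions; no change.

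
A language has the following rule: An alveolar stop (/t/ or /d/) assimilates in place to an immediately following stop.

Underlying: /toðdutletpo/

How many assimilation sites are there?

/t/ before /p/ (labial) → [p]
1 segment changes.

1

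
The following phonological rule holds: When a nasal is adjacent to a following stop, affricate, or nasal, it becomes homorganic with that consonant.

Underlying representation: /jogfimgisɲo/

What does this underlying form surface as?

[jogfiŋgisɲo]

/m/ before /g/ (velar) → [ŋ]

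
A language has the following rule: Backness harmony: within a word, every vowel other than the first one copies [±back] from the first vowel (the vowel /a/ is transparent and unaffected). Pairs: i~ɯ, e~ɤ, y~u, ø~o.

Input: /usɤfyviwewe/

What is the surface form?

[usɤfuvɯwɤwɤ]

/y/ harmonizes with /u/ ([+back]) → [u]
/i/ harmonizes with /u/ ([+back]) → [ɯ]
/e/ harmonizes with /u/ ([+back]) → [ɤ]
/e/ harmonizes with /u/ ([+back]) → [ɤ]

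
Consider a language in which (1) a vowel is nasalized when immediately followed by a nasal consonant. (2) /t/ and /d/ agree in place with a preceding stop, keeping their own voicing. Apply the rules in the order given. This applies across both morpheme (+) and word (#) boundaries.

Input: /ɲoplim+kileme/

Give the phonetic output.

[ɲoplĩm+kilẽme]

Rule 1: /i/ before nasal /m/ → [ĩ]
Rule 1: /e/ before nasal /m/ → [ẽ]
After rule 1: ɲoplĩm+kilẽme
Rule 2: no segment meets the rule's conditions; no change.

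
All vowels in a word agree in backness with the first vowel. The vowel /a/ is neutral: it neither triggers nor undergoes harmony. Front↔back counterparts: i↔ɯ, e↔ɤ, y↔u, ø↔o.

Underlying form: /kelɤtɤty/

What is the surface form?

/ɤ/ harmonizes with /e/ ([-back]) → [e]
/ɤ/ harmonizes with /e/ ([-back]) → [e]

[keletety]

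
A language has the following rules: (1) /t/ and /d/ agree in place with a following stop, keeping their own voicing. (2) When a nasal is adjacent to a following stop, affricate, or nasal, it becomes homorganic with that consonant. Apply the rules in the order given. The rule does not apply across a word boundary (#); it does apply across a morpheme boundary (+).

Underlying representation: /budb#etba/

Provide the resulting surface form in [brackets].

Rule 1: /d/ before /b/ (labial) → [b]
Rule 1: /t/ before /b/ (labial) → [p]
After rule 1: bubb#epba
Rule 2: no segment meets the rule's conditions; no change.

[bubb#epba]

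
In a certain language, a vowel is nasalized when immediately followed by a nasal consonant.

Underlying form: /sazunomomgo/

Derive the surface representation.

[sazũnõmõmgo]

/u/ before nasal /n/ → [ũ]
/o/ before nasal /m/ → [õ]
/o/ before nasal /m/ → [õ]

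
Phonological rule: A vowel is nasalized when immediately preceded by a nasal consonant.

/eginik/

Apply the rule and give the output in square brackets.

[eginĩk]

/i/ after nasal /n/ → [ĩ]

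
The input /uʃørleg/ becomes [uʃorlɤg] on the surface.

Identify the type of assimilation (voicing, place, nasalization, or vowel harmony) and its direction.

/ø/→[o] /e/→[ɤ].
Vowels agree with the first vowel, so the harmony is progressive.

vowel harmony, progressive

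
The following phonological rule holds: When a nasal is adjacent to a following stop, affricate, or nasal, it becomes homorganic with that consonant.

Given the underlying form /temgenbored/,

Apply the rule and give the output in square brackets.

/m/ before /g/ (velar) → [ŋ]
/n/ before /b/ (labial) → [m]

[teŋgembored]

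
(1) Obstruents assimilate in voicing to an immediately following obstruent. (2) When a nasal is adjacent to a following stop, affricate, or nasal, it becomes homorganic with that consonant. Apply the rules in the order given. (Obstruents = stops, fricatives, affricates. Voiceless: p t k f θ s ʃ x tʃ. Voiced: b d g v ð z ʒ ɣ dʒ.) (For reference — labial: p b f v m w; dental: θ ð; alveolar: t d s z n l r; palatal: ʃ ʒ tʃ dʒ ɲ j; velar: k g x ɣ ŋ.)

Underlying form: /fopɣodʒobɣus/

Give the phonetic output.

[fobɣodʒobɣus]

Rule 1: /p/ before /ɣ/ (voiced) → [b]
After rule 1: fobɣodʒobɣus
Rule 2: no segment meets the rule's conditions; no change.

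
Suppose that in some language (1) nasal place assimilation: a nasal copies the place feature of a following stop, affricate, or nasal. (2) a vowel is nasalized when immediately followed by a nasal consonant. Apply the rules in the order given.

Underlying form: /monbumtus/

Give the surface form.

Rule 1: /n/ before /b/ (labial) → [m]
Rule 1: /m/ before /t/ (alveolar) → [n]
After rule 1: mombuntus
Rule 2: /o/ before nasal /m/ → [õ]
Rule 2: /u/ before nasal /n/ → [ũ]

[mõmbũntus]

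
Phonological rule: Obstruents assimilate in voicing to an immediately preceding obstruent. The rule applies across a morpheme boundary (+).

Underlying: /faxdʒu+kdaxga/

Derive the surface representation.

/dʒ/ after /x/ (voiceless) → [tʃ]
/d/ after /k/ (voiceless) → [t]
/g/ after /x/ (voiceless) → [k]

[faxtʃu+ktaxka]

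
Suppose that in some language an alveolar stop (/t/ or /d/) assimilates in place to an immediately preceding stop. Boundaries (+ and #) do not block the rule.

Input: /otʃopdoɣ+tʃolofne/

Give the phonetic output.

/d/ after /p/ (labial) → [b]

[otʃopboɣ+tʃolofne]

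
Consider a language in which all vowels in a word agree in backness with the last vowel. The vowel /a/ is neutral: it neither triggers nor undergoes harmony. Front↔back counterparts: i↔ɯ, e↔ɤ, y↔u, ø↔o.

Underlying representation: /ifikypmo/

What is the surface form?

[ɯfɯkupmo]

/i/ harmonizes with /o/ ([+back]) → [ɯ]
/i/ harmonizes with /o/ ([+back]) → [ɯ]
/y/ harmonizes with /o/ ([+back]) → [u]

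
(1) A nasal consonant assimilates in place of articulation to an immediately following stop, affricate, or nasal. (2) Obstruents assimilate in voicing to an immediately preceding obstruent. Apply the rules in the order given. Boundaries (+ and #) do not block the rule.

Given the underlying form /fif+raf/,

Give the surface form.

Rule 1: no segment meets the rule's conditions; no change.
After rule 1: fif+raf
Rule 2: no segment meets the rule's conditions; no change.

[fif+raf]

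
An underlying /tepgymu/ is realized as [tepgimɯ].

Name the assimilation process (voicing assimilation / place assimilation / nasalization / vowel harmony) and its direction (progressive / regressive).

vowel harmony, progressive

/y/→[i] /u/→[ɯ].
Vowels agree with the first vowel, so the harmony is progressive.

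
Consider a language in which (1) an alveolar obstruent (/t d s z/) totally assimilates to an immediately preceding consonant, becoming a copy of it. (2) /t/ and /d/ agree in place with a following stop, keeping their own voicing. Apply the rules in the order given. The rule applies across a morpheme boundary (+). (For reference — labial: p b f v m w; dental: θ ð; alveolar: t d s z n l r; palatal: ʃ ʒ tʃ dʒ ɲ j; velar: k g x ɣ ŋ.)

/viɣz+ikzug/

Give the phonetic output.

[viɣɣ+ikkug]

Rule 1: /z/ after /ɣ/ → [ɣ] (total assimilation)
Rule 1: /z/ after /k/ → [k] (total assimilation)
After rule 1: viɣɣ+ikkug
Rule 2: no segment meets the rule's conditions; no change.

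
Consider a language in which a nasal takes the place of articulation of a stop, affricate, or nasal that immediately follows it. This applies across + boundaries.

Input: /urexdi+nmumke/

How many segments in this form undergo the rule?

/n/ before /m/ (labial) → [m]
/m/ before /k/ (velar) → [ŋ]
2 segments change.

2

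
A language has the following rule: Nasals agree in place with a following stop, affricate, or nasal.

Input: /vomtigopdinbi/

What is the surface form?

[vontigopdimbi]

/m/ before /t/ (alveolar) → [n]
/n/ before /b/ (labial) → [m]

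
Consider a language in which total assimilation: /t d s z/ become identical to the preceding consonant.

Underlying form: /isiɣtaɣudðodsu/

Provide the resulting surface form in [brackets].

/t/ after /ɣ/ → [ɣ] (total assimilation)
/s/ after /d/ → [d] (total assimilation)

[isiɣɣaɣudðoddu]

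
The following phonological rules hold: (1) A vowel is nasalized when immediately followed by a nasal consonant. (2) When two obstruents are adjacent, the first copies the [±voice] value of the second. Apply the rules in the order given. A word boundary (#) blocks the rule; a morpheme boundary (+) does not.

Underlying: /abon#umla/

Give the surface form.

Rule 1: /o/ before nasal /n/ → [õ]
Rule 1: /u/ before nasal /m/ → [ũ]
After rule 1: abõn#ũmla
Rule 2: no segment meets the rule's conditions; no change.

[abõn#ũmla]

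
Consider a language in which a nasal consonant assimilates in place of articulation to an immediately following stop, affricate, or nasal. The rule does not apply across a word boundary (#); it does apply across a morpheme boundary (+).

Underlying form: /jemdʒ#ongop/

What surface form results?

/m/ before /dʒ/ (palatal) → [ɲ]
/n/ before /g/ (velar) → [ŋ]

[jeɲdʒ#oŋgop]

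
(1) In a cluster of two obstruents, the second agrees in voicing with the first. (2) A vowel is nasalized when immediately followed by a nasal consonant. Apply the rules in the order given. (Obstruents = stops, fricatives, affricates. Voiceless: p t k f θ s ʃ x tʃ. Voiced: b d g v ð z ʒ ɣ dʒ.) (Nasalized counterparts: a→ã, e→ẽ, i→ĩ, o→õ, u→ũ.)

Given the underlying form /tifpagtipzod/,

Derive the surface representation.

Rule 1: /t/ after /g/ (voiced) → [d]
Rule 1: /z/ after /p/ (voiceless) → [s]
After rule 1: tifpagdipsod
Rule 2: no segment meets the rule's conditions; no change.

[tifpagdipsod]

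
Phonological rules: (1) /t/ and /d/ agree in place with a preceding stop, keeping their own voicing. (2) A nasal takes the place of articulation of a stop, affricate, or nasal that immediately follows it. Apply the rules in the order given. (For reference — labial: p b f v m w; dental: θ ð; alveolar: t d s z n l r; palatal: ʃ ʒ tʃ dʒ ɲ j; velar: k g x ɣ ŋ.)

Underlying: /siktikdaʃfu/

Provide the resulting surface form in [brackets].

Rule 1: /t/ after /k/ (velar) → [k]
Rule 1: /d/ after /k/ (velar) → [g]
After rule 1: sikkikgaʃfu
Rule 2: no segment meets the rule's conditions; no change.

[sikkikgaʃfu]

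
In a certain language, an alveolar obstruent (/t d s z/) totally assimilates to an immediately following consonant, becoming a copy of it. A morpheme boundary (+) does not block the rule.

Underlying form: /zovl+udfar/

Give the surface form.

/d/ before /f/ → [f] (total assimilation)

[zovl+uffar]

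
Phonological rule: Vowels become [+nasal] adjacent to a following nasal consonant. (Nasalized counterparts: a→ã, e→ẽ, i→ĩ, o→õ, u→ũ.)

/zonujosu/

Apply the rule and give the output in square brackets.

[zõnujosu]

/o/ before nasal /n/ → [õ]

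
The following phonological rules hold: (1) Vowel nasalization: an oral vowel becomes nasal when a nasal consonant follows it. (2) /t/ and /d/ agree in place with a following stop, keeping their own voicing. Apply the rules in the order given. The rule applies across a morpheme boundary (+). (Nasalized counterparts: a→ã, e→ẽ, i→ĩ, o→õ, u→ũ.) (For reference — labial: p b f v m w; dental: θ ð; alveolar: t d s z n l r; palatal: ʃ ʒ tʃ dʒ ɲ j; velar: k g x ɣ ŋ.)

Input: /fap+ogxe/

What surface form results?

Rule 1: no segment meets the rule's conditions; no change.
After rule 1: fap+ogxe
Rule 2: no segment meets the rule's conditions; no change.

[fap+ogxe]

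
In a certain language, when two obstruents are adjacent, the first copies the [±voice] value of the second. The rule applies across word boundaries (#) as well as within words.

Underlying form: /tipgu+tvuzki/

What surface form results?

/p/ before /g/ (voiced) → [b]
/t/ before /v/ (voiced) → [d]
/z/ before /k/ (voiceless) → [s]

[tibgu+dvuski]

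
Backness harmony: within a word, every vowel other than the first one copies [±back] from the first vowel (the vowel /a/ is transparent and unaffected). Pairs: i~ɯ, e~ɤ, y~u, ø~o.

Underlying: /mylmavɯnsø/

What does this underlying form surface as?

/ɯ/ harmonizes with /y/ ([-back]) → [i]

[mylmavinsø]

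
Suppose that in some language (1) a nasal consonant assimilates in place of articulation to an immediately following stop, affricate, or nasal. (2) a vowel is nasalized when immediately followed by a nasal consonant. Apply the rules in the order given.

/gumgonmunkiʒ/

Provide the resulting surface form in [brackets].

[gũŋgõmmũŋkiʒ]

Rule 1: /m/ before /g/ (velar) → [ŋ]
Rule 1: /n/ before /m/ (labial) → [m]
Rule 1: /n/ before /k/ (velar) → [ŋ]
After rule 1: guŋgommuŋkiʒ
Rule 2: /u/ before nasal /ŋ/ → [ũ]
Rule 2: /o/ before nasal /m/ → [õ]
Rule 2: /u/ before nasal /ŋ/ → [ũ]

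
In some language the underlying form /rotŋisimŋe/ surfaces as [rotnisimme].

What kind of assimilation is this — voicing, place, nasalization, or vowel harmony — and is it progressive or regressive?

place assimilation, progressive

/ŋ/→[n] /ŋ/→[m].
Each target copies a feature from the preceding segment, so the direction is progressive.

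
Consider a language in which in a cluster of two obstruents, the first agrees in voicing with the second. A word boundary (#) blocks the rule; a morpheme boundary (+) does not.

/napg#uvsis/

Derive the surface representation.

/p/ before /g/ (voiced) → [b]
/v/ before /s/ (voiceless) → [f]

[nabg#ufsis]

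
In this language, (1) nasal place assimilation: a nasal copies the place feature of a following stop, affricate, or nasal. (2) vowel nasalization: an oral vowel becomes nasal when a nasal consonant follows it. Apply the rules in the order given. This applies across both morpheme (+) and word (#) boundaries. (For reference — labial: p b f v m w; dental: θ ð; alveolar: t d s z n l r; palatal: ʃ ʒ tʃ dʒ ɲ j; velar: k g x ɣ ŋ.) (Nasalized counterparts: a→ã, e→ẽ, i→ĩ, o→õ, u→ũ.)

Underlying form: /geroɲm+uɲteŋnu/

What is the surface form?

[gerõmm+ũntẽnnu]

Rule 1: /ɲ/ before /m/ (labial) → [m]
Rule 1: /ɲ/ before /t/ (alveolar) → [n]
Rule 1: /ŋ/ before /n/ (alveolar) → [n]
After rule 1: geromm+untennu
Rule 2: /o/ before nasal /m/ → [õ]
Rule 2: /u/ before nasal /n/ → [ũ]
Rule 2: /e/ before nasal /n/ → [ẽ]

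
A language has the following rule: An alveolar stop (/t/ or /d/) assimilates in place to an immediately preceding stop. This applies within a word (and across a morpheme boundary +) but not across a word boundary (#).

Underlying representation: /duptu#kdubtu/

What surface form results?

/t/ after /p/ (labial) → [p]
/d/ after /k/ (velar) → [g]
/t/ after /b/ (labial) → [p]

[duppu#kgubpu]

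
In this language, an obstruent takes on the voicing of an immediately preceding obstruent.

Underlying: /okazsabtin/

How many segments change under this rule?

2

/s/ after /z/ (voiced) → [z]
/t/ after /b/ (voiced) → [d]
2 segments change.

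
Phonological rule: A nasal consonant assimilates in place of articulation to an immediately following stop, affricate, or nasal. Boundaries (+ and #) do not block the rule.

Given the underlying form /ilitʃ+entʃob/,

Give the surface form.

[ilitʃ+eɲtʃob]

/n/ before /tʃ/ (palatal) → [ɲ]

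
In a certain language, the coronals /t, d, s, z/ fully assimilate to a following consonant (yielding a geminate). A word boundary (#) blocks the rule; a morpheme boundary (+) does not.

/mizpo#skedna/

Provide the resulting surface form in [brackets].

[mippo#kkenna]

/z/ before /p/ → [p] (total assimilation)
/s/ before /k/ → [k] (total assimilation)
/d/ before /n/ → [n] (total assimilation)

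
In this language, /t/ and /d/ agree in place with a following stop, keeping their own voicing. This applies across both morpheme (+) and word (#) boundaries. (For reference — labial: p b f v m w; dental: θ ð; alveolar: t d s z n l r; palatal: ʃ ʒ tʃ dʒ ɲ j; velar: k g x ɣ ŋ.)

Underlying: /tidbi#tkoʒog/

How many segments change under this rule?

2

/d/ before /b/ (labial) → [b]
/t/ before /k/ (velar) → [k]
2 segments change.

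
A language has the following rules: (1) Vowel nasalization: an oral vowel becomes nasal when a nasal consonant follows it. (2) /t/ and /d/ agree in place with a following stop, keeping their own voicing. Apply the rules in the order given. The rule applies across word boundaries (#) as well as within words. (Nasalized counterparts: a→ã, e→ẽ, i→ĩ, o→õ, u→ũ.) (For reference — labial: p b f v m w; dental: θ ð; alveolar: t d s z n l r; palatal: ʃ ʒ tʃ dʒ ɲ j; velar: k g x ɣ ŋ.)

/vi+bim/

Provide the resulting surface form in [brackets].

Rule 1: /i/ before nasal /m/ → [ĩ]
After rule 1: vi+bĩm
Rule 2: no segment meets the rule's conditions; no change.

[vi+bĩm]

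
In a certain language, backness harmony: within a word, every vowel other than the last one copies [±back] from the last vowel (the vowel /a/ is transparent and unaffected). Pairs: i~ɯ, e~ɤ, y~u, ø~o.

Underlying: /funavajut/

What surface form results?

no segment meets the rule's conditions; no change.

[funavajut]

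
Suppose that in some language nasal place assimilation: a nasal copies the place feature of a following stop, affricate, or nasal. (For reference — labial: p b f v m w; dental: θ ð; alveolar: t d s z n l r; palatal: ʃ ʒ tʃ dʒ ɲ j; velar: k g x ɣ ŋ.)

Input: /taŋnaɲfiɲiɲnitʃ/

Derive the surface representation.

/ŋ/ before /n/ (alveolar) → [n]
/ɲ/ before /n/ (alveolar) → [n]

[tannaɲfiɲinnitʃ]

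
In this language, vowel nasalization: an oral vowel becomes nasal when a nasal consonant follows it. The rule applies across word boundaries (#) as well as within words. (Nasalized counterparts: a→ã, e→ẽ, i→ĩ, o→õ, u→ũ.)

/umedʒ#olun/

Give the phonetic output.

/u/ before nasal /m/ → [ũ]
/u/ before nasal /n/ → [ũ]

[ũmedʒ#olũn]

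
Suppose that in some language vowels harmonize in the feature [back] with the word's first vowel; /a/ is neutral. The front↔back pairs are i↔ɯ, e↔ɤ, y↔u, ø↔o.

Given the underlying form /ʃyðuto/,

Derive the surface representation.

[ʃyðytø]

/u/ harmonizes with /y/ ([-back]) → [y]
/o/ harmonizes with /y/ ([-back]) → [ø]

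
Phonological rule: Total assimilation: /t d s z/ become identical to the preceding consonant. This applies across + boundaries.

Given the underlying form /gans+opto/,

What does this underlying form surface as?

/s/ after /n/ → [n] (total assimilation)
/t/ after /p/ → [p] (total assimilation)

[gann+oppo]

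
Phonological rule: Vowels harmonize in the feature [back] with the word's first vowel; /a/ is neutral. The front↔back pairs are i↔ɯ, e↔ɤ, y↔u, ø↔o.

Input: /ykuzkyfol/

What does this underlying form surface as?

[ykyzkyføl]

/u/ harmonizes with /y/ ([-back]) → [y]
/o/ harmonizes with /y/ ([-back]) → [ø]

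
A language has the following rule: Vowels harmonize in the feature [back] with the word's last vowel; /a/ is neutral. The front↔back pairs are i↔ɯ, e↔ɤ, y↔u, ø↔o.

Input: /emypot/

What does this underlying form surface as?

[ɤmupot]

/e/ harmonizes with /o/ ([+back]) → [ɤ]
/y/ harmonizes with /o/ ([+back]) → [u]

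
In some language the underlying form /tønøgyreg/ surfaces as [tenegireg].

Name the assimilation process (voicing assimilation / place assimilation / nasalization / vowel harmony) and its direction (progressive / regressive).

vowel harmony, regressive

/ø/→[e] /ø/→[e] /y/→[i].
Vowels agree with the last vowel, so the harmony is regressive.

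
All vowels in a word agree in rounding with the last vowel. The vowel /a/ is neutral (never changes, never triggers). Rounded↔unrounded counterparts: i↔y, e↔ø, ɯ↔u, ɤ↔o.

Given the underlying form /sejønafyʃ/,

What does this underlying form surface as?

[søjønafyʃ]

/e/ harmonizes with /y/ ([+round]) → [ø]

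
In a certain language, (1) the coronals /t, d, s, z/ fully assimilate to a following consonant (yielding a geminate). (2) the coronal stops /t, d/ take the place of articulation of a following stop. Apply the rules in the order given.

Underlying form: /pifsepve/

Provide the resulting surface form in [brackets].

[pifsepve]

Rule 1: no segment meets the rule's conditions; no change.
After rule 1: pifsepve
Rule 2: no segment meets the rule's conditions; no change.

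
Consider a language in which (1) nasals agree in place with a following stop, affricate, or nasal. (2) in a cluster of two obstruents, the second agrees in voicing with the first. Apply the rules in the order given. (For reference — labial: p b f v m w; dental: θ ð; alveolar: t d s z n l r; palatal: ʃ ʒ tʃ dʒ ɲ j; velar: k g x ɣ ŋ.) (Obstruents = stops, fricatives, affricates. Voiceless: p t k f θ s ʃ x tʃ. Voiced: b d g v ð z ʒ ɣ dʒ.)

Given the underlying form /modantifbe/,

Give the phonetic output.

[modantifpe]

Rule 1: no segment meets the rule's conditions; no change.
After rule 1: modantifbe
Rule 2: /b/ after /f/ (voiceless) → [p]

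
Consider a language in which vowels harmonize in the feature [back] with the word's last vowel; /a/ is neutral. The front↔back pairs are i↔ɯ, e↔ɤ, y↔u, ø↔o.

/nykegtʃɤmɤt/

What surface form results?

/y/ harmonizes with /ɤ/ ([+back]) → [u]
/e/ harmonizes with /ɤ/ ([+back]) → [ɤ]

[nukɤgtʃɤmɤt]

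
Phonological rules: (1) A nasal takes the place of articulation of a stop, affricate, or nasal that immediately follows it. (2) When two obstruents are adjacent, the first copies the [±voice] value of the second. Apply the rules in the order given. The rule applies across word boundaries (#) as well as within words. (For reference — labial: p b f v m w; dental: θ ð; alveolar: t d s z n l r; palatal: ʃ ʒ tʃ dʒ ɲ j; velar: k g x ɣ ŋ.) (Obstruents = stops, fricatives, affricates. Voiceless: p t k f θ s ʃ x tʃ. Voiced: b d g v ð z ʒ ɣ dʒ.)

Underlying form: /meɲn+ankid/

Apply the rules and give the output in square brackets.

[menn+aŋkid]

Rule 1: /ɲ/ before /n/ (alveolar) → [n]
Rule 1: /n/ before /k/ (velar) → [ŋ]
After rule 1: menn+aŋkid
Rule 2: no segment meets the rule's conditions; no change.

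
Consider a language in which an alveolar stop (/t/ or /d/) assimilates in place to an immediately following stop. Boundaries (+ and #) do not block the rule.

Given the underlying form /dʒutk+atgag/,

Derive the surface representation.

/t/ before /k/ (velar) → [k]
/t/ before /g/ (velar) → [k]

[dʒukk+akgag]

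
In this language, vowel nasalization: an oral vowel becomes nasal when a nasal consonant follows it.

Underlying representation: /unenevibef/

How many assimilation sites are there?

2

/u/ before nasal /n/ → [ũ]
/e/ before nasal /n/ → [ẽ]
2 segments change.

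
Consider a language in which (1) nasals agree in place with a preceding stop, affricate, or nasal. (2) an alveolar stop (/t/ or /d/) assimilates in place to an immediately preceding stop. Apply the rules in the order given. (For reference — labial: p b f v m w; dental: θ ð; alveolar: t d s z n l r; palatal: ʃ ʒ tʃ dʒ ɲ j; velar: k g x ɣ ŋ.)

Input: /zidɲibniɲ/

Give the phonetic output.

[zidnibmiɲ]

Rule 1: /ɲ/ after /d/ (alveolar) → [n]
Rule 1: /n/ after /b/ (labial) → [m]
After rule 1: zidnibmiɲ
Rule 2: no segment meets the rule's conditions; no change.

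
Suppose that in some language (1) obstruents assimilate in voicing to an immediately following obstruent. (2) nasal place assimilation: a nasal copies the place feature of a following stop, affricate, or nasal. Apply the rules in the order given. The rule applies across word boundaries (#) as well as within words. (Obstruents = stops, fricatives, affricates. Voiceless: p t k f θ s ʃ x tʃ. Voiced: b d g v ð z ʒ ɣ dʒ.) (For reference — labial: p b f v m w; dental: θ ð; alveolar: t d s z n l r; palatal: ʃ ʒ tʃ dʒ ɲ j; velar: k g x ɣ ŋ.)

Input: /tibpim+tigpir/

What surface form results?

Rule 1: /b/ before /p/ (voiceless) → [p]
Rule 1: /g/ before /p/ (voiceless) → [k]
After rule 1: tippim+tikpir
Rule 2: /m/ before /t/ (alveolar) → [n]

[tippin+tikpir]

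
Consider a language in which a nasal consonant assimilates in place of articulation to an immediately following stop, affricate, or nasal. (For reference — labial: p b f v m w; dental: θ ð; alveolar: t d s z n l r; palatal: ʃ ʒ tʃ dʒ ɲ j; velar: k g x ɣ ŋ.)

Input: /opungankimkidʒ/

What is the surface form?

/n/ before /g/ (velar) → [ŋ]
/n/ before /k/ (velar) → [ŋ]
/m/ before /k/ (velar) → [ŋ]

[opuŋgaŋkiŋkidʒ]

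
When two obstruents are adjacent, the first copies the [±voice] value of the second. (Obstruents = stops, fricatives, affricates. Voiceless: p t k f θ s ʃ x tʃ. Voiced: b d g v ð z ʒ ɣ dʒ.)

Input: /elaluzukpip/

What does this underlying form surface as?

no segment meets the rule's conditions; no change.

[elaluzukpip]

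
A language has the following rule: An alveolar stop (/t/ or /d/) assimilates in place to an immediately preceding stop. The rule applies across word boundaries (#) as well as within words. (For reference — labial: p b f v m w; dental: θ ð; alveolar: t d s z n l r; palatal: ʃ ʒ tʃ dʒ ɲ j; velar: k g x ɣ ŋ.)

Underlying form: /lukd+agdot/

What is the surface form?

[lukg+aggot]

/d/ after /k/ (velar) → [g]
/d/ after /g/ (velar) → [g]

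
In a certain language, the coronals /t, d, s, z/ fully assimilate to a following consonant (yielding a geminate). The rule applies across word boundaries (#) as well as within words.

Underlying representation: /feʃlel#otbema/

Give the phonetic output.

/t/ before /b/ → [b] (total assimilation)

[feʃlel#obbema]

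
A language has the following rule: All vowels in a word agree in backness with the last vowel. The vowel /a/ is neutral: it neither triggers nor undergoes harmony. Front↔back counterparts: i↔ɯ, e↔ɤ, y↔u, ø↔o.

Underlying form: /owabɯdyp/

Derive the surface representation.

[øwabidyp]

/o/ harmonizes with /y/ ([-back]) → [ø]
/ɯ/ harmonizes with /y/ ([-back]) → [i]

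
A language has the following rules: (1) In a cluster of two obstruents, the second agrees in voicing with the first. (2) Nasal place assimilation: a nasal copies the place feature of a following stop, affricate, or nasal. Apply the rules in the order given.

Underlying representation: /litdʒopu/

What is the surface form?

[littʃopu]

Rule 1: /dʒ/ after /t/ (voiceless) → [tʃ]
After rule 1: littʃopu
Rule 2: no segment meets the rule's conditions; no change.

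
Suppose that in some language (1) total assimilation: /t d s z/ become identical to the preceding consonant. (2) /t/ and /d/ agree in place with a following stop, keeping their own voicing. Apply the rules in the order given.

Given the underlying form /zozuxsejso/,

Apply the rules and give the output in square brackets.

Rule 1: /s/ after /x/ → [x] (total assimilation)
Rule 1: /s/ after /j/ → [j] (total assimilation)
After rule 1: zozuxxejjo
Rule 2: no segment meets the rule's conditions; no change.

[zozuxxejjo]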